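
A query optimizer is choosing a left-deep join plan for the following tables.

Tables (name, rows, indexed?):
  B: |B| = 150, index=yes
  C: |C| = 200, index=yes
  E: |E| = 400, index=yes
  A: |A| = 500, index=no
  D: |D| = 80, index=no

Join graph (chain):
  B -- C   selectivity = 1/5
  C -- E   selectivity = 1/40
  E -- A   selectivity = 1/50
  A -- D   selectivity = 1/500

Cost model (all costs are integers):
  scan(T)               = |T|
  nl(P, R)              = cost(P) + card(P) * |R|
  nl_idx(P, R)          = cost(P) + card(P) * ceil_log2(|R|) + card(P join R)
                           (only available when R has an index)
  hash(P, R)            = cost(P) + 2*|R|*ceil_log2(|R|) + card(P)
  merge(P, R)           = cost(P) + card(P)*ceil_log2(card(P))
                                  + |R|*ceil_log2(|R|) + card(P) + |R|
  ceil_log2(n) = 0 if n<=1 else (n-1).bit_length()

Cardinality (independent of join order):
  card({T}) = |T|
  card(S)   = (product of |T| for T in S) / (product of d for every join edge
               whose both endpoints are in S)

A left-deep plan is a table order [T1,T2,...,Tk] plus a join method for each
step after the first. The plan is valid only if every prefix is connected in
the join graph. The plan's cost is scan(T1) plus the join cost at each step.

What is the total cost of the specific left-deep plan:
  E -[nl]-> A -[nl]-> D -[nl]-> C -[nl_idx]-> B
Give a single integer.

770000

step 1: scan E: cost=400, card=400
step 2: join A via nl
    card(P join A) = 400*500/(50) = 4000
    cost = 400 + 400*500 = 200400
step 3: join D via nl
    card(P join D) = 4000*80/(500) = 640
    cost = 200400 + 4000*80 = 520400
step 4: join C via nl
    card(P join C) = 640*200/(40) = 3200
    cost = 520400 + 640*200 = 648400
step 5: join B via nl_idx
    card(P join B) = 3200*150/(5) = 96000
    cost = 648400 + 3200*8 + 96000 = 770000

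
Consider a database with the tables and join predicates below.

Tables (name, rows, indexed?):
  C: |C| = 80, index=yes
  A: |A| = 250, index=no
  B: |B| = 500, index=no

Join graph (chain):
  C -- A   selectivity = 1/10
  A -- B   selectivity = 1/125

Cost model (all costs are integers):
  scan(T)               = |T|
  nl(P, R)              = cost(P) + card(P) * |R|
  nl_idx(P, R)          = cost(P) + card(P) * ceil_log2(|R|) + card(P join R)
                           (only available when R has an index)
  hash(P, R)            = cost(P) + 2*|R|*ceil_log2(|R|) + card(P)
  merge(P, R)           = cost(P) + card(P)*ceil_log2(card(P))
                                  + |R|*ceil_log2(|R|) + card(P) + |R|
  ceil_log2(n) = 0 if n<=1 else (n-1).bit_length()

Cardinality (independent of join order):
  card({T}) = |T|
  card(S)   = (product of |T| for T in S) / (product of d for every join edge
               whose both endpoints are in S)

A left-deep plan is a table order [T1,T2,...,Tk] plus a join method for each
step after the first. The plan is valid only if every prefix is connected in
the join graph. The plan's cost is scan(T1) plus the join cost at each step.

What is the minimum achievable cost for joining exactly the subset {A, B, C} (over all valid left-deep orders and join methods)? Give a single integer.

7120

Selinger DP over subsets of {A,B,C}:
  {C}: scan cost=80, card=80
  {A}: scan cost=250, card=250
  {B}: scan cost=500, card=500
  {AC}: card=2000; try (C,hash)→1620, (A,merge)→2970, (C,merge)→3140, (C,nl_idx)→4000, (A,hash)→4160, (A,nl)→20080 …(+1); best=1620 via (C,hash)
  {AB}: card=1000; try (A,hash)→5000, (B,merge)→7500, (A,merge)→7750, (B,hash)→9500, (B,nl)→125250, (A,nl)→125500; best=5000 via (A,hash)
  {ABC}: card=8000; try (C,hash)→7120, (B,hash)→12620, (C,merge)→16640, (C,nl_idx)→20000, (B,merge)→30620, (C,nl)→85000 …(+1); best=7120 via (C,hash)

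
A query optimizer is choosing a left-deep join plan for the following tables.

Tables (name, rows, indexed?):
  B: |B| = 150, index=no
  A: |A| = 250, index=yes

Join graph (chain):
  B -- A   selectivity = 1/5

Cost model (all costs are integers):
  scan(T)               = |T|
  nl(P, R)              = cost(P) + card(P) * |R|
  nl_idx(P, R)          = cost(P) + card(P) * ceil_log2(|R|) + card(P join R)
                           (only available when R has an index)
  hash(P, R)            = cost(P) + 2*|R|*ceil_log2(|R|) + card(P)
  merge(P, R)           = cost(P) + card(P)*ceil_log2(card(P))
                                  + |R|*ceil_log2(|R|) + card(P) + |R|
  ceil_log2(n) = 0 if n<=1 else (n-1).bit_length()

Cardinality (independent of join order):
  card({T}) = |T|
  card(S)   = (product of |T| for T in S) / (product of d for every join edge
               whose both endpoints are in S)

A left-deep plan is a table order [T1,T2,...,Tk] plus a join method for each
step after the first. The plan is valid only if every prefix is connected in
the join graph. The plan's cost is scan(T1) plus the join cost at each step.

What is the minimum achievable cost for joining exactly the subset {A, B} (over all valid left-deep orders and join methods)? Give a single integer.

2900

Selinger DP over subsets of {A,B}:
  {B}: scan cost=150, card=150
  {A}: scan cost=250, card=250
  {AB}: card=7500; try (B,hash)→2900, (A,merge)→3750, (B,merge)→3850, (A,hash)→4300, (A,nl_idx)→8850, (A,nl)→37650 …(+1); best=2900 via (B,hash)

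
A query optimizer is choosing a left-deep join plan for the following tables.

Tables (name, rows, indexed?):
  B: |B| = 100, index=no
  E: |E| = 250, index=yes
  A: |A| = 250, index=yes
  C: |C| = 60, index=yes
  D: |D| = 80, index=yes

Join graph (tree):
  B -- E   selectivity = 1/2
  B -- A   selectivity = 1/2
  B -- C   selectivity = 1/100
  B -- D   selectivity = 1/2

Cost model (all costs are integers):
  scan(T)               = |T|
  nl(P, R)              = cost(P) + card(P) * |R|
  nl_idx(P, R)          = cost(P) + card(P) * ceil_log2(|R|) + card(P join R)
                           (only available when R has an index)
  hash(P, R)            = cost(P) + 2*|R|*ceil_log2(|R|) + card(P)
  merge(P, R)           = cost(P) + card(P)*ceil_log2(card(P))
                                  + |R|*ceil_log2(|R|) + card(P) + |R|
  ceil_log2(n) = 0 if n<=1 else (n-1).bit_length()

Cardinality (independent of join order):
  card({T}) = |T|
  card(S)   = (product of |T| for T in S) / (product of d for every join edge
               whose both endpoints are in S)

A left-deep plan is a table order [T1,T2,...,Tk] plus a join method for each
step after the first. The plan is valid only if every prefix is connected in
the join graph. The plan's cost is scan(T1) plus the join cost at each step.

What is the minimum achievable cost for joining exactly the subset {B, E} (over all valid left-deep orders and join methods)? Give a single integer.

1900

Selinger DP over subsets of {B,E}:
  {B}: scan cost=100, card=100
  {E}: scan cost=250, card=250
  {BE}: card=12500; try (B,hash)→1900, (E,merge)→3150, (B,merge)→3300, (E,hash)→4200, (E,nl_idx)→13400, (E,nl)→25100 …(+1); best=1900 via (B,hash)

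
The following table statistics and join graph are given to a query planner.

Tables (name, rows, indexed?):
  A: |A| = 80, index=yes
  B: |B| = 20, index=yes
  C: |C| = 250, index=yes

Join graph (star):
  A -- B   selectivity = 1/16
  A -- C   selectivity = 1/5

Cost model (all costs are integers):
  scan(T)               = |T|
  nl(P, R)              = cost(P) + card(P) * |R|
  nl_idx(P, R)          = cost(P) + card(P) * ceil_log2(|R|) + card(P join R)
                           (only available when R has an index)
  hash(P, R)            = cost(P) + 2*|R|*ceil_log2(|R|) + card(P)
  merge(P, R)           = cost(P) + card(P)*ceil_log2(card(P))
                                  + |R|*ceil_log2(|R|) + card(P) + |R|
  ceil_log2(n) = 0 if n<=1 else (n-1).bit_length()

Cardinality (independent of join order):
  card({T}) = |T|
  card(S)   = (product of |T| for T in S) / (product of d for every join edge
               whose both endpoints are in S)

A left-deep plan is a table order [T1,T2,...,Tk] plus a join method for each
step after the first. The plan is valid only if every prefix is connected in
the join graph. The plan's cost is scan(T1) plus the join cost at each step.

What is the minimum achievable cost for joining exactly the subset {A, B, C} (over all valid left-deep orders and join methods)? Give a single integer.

3310

Selinger DP over subsets of {A,B,C}:
  {A}: scan cost=80, card=80
  {B}: scan cost=20, card=20
  {C}: scan cost=250, card=250
  {AB}: card=100; try (A,nl_idx)→260, (B,hash)→360, (B,nl_idx)→580, (A,merge)→780, (B,merge)→840, (A,hash)→1160 …(+2); best=260 via (A,nl_idx)
  {AC}: card=4000; try (A,hash)→1620, (C,merge)→2970, (A,merge)→3140, (C,hash)→4160, (C,nl_idx)→4720, (A,nl_idx)→6000 …(+2); best=1620 via (A,hash)
  {ABC}: card=5000; try (C,merge)→3310, (C,hash)→4360, (B,hash)→5820, (C,nl_idx)→6060, (C,nl)→25260, (B,nl_idx)→26620 …(+2); best=3310 via (C,merge)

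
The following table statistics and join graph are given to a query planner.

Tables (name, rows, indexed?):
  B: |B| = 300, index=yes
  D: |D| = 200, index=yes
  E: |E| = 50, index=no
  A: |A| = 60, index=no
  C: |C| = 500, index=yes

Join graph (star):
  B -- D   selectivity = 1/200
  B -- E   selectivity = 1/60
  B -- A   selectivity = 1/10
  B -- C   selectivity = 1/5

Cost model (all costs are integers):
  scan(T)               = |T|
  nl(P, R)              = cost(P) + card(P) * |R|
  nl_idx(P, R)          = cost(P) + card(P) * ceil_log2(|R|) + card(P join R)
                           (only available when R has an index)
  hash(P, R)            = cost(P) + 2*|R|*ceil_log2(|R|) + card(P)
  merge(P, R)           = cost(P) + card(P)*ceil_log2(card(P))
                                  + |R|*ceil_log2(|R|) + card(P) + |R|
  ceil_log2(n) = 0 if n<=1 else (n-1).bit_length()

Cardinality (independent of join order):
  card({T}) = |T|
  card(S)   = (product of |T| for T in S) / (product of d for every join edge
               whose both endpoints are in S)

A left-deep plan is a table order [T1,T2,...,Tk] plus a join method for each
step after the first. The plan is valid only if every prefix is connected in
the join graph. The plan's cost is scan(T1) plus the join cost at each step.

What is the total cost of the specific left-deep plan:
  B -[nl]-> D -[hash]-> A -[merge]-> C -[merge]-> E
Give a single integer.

3508270

step 1: scan B: cost=300, card=300
step 2: join D via nl
    card(P join D) = 300*200/(200) = 300
    cost = 300 + 300*200 = 60300
step 3: join A via hash
    card(P join A) = 300*60/(10) = 1800
    cost = 60300 + 2*60*6 + 300 = 61320
step 4: join C via merge
    card(P join C) = 1800*500/(5) = 180000
    cost = 61320 + 1800*11 + 500*9 + 1800 + 500 = 87920
step 5: join E via merge
    card(P join E) = 180000*50/(60) = 150000
    cost = 87920 + 180000*18 + 50*6 + 180000 + 50 = 3508270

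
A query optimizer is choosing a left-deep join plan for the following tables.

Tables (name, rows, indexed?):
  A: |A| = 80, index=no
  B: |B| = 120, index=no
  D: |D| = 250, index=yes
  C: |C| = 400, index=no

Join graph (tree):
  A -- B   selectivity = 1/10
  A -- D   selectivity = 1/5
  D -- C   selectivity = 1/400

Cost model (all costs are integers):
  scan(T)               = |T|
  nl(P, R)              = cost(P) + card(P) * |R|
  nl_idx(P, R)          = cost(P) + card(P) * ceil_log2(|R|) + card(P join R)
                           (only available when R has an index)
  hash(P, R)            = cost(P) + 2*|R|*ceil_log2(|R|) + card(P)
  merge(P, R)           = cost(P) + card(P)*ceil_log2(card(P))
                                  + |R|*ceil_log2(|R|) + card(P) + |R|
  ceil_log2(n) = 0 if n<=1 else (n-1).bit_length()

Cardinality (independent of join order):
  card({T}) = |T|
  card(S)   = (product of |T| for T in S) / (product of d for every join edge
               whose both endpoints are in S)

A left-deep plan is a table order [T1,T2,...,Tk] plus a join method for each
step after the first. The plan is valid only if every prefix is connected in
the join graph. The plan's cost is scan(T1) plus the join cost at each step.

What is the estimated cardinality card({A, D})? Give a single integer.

Tables in S: A(80), D(250)
Edges inside S: A-D(d=5)
numerator = 80 * 250 = 20000
denominator = 5 = 5
card(S) = 20000 / 5 = 4000

4000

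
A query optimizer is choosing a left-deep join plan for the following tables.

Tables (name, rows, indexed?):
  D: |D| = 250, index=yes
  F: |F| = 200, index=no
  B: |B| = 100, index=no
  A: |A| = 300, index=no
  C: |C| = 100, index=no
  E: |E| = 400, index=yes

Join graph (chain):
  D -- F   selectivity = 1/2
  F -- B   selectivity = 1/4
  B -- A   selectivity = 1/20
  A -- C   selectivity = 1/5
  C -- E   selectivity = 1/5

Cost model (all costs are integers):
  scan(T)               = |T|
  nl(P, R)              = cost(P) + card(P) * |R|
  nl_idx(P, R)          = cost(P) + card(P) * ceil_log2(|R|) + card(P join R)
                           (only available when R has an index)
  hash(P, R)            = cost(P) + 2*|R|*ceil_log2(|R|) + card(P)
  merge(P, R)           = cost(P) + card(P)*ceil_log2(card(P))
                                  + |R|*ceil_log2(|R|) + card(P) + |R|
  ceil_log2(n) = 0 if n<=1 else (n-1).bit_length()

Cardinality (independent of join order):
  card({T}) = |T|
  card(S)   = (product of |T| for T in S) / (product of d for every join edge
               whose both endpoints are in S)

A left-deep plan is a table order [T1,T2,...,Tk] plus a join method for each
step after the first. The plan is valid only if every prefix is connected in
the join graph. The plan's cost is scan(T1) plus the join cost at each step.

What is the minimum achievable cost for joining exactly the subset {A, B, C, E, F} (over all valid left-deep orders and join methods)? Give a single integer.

Selinger DP over subsets of {A,B,C,E,F}:
  {F}: scan cost=200, card=200
  {B}: scan cost=100, card=100
  {A}: scan cost=300, card=300
  {C}: scan cost=100, card=100
  {E}: scan cost=400, card=400
  {BF}: card=5000; try (B,hash)→1800, (F,merge)→2700, (B,merge)→2800, (F,hash)→3400, (F,nl)→20100, (B,nl)→20200; best=1800 via (B,hash)
  {AB}: card=1500; try (B,hash)→2000, (A,merge)→3900, (B,merge)→4100, (A,hash)→5600, (A,nl)→30100, (B,nl)→30300; best=2000 via (B,hash)
  {AC}: card=6000; try (C,hash)→2000, (A,merge)→3900, (C,merge)→4100, (A,hash)→5600, (A,nl)→30100, (C,nl)→30300; best=2000 via (C,hash)
  {CE}: card=8000; try (C,hash)→2200, (E,merge)→4900, (C,merge)→5200, (E,hash)→7400, (E,nl_idx)→9000, (E,nl)→40100 …(+1); best=2200 via (C,hash)
  {ABF}: card=75000; try (F,hash)→6700, (A,hash)→12200, (F,merge)→21800, (A,merge)→74800, (F,nl)→302000, (A,nl)→1501800; best=6700 via (F,hash)
  {ABC}: card=30000; try (C,hash)→4900, (B,hash)→9400, (C,merge)→20800, (B,merge)→86800, (C,nl)→152000, (B,nl)→602000; best=4900 via (C,hash)
  {ACE}: card=480000; try (E,hash)→15200, (A,hash)→15600, (E,merge)→90000, (A,merge)→117200, (E,nl_idx)→536000, (E,nl)→2402000 …(+1); best=15200 via (E,hash)
  {ABCF}: card=1500000; try (F,hash)→38100, (C,hash)→83100, (F,merge)→486700, (C,merge)→1357500, (F,nl)→6004900, (C,nl)→7506700; best=38100 via (F,hash)
  {ABCE}: card=2400000; try (E,hash)→42100, (E,merge)→488900, (B,hash)→496600, (E,nl_idx)→2674900, (B,merge)→9616000, (E,nl)→12004900 …(+1); best=42100 via (E,hash)
  {ABCEF}: card=120000000; try (E,hash)→1545300, (F,hash)→2445300, (E,merge)→33042100, (F,merge)→55243900, (E,nl_idx)→133538100, (F,nl)→480042100 …(+1); best=1545300 via (E,hash)

1545300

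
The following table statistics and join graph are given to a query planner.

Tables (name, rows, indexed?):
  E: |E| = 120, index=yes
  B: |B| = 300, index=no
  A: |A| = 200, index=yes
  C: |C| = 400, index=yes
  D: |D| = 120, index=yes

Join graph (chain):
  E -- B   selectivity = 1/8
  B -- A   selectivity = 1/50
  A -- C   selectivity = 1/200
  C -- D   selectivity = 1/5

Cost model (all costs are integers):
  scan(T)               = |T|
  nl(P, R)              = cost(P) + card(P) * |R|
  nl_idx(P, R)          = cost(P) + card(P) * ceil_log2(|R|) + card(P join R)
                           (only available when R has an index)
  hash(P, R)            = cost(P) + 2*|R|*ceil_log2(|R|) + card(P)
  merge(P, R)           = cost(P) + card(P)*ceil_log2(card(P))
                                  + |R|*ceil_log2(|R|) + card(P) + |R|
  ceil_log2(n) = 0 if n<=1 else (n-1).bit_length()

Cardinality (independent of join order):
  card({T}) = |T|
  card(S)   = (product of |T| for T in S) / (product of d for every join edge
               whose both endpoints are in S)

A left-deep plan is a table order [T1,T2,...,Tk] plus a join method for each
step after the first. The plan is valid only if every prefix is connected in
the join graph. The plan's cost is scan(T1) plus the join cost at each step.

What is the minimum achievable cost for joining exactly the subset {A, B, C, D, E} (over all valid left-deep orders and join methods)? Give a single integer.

49960

Selinger DP over subsets of {A,B,C,D,E}:
  {E}: scan cost=120, card=120
  {B}: scan cost=300, card=300
  {A}: scan cost=200, card=200
  {C}: scan cost=400, card=400
  {D}: scan cost=120, card=120
  {BE}: card=4500; try (E,hash)→2280, (B,merge)→4080, (E,merge)→4260, (B,hash)→5640, (E,nl_idx)→6900, (B,nl)→36120 …(+1); best=2280 via (E,hash)
  {AB}: card=1200; try (A,hash)→3800, (A,nl_idx)→3900, (B,merge)→5000, (A,merge)→5100, (B,hash)→5800, (B,nl)→60200 …(+1); best=3800 via (A,hash)
  {AC}: card=400; try (C,nl_idx)→2400, (A,hash)→4000, (A,nl_idx)→4000, (C,merge)→6000, (A,merge)→6200, (C,hash)→7600 …(+2); best=2400 via (C,nl_idx)
  {CD}: card=9600; try (D,hash)→2480, (C,merge)→5080, (D,merge)→5360, (C,hash)→7440, (C,nl_idx)→10800, (D,nl_idx)→12800 …(+2); best=2480 via (D,hash)
  {ABE}: card=18000; try (E,hash)→6680, (A,hash)→9980, (E,merge)→19160, (E,nl_idx)→30200, (A,nl_idx)→56280, (A,merge)→67080 …(+2); best=6680 via (E,hash)
  {ABC}: card=2400; try (B,hash)→8200, (B,merge)→9400, (C,hash)→12200, (C,nl_idx)→17000, (C,merge)→22200, (B,nl)→122400 …(+1); best=8200 via (B,hash)
  {ACD}: card=9600; try (D,hash)→4480, (D,merge)→7360, (D,nl_idx)→14800, (A,hash)→15280, (D,nl)→50400, (A,nl_idx)→88880 …(+2); best=4480 via (D,hash)
  {ABCE}: card=36000; try (E,hash)→12280, (C,hash)→31880, (E,merge)→40360, (E,nl_idx)→61000, (C,nl_idx)→204680, (E,nl)→296200 …(+2); best=12280 via (E,hash)
  {ABCD}: card=57600; try (D,hash)→12280, (B,hash)→19480, (D,merge)→40360, (D,nl_idx)→82600, (B,merge)→151480, (D,nl)→296200 …(+1); best=12280 via (D,hash)
  {ABCDE}: card=864000; try (D,hash)→49960, (E,hash)→71560, (D,merge)→625240, (E,merge)→992440, (D,nl_idx)→1128280, (E,nl_idx)→1279480 …(+2); best=49960 via (D,hash)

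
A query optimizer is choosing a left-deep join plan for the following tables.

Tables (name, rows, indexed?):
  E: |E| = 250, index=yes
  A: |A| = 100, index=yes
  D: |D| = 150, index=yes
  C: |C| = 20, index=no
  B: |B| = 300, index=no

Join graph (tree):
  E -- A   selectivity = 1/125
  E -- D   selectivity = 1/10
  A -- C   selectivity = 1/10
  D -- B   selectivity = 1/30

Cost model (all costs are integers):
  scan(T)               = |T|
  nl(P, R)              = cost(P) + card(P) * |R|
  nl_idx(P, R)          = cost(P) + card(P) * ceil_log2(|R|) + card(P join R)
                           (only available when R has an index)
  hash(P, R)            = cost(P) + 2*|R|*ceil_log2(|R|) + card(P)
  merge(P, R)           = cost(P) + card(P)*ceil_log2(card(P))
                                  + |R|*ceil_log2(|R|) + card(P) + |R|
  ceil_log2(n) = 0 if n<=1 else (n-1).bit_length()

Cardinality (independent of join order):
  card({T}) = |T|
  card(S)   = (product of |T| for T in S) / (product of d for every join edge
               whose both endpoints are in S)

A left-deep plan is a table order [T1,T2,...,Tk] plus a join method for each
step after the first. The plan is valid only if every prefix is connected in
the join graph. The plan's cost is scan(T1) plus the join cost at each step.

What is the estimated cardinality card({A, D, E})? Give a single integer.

3000

Tables in S: A(100), D(150), E(250)
Edges inside S: E-A(d=125), E-D(d=10)
numerator = 100 * 150 * 250 = 3750000
denominator = 125 * 10 = 1250
card(S) = 3750000 / 1250 = 3000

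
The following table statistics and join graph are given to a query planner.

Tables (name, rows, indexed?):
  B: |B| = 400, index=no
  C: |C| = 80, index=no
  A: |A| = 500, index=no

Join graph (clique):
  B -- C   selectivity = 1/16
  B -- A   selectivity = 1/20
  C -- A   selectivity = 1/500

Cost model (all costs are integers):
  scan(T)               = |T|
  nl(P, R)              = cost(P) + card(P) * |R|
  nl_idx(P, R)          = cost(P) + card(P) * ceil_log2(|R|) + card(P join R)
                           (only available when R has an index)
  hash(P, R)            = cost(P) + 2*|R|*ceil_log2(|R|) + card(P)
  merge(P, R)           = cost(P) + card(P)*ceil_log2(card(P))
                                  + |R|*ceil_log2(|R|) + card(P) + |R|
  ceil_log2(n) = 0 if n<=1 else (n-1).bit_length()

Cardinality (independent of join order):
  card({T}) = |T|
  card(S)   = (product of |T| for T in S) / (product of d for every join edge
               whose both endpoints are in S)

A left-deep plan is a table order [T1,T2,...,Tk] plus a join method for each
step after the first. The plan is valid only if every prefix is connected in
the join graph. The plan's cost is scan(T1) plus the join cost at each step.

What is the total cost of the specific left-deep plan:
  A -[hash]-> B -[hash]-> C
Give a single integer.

step 1: scan A: cost=500, card=500
step 2: join B via hash
    card(P join B) = 500*400/(20) = 10000
    cost = 500 + 2*400*9 + 500 = 8200
step 3: join C via hash
    card(P join C) = 10000*80/(16*500) = 100
    cost = 8200 + 2*80*7 + 10000 = 19320

19320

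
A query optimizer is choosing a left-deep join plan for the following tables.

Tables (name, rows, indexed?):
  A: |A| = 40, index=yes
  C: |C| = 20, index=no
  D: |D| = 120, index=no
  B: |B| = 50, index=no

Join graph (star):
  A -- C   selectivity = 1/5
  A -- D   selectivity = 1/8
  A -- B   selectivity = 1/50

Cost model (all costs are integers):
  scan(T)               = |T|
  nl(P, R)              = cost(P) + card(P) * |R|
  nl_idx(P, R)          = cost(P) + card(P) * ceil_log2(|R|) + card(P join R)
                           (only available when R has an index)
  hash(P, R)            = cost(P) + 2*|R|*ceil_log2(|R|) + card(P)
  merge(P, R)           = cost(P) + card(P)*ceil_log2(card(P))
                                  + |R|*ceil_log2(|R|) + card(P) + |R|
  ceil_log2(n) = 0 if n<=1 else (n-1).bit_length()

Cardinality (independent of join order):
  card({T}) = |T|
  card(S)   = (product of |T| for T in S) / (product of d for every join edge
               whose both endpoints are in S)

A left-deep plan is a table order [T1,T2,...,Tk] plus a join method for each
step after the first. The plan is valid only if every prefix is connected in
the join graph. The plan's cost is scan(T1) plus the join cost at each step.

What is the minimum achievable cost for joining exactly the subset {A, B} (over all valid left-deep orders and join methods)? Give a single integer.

Selinger DP over subsets of {A,B}:
  {A}: scan cost=40, card=40
  {B}: scan cost=50, card=50
  {AB}: card=40; try (A,nl_idx)→390, (A,hash)→580, (B,merge)→670, (B,hash)→680, (A,merge)→680, (B,nl)→2040 …(+1); best=390 via (A,nl_idx)

390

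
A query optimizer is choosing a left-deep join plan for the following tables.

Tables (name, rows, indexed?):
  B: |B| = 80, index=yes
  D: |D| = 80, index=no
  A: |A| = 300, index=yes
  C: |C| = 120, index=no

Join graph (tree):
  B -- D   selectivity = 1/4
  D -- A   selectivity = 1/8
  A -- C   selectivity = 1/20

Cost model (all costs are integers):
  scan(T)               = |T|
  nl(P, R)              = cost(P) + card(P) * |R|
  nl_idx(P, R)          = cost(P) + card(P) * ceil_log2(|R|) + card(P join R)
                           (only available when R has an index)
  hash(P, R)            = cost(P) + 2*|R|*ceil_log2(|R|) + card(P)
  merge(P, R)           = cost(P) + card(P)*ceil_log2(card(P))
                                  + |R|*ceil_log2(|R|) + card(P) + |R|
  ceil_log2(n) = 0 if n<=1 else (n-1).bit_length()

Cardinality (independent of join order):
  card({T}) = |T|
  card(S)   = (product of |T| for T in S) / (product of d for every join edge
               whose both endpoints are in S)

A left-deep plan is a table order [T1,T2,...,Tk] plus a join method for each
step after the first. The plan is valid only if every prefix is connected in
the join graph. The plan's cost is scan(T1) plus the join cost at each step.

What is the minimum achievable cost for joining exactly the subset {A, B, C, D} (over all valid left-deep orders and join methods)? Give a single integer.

24320

Selinger DP over subsets of {A,B,C,D}:
  {B}: scan cost=80, card=80
  {D}: scan cost=80, card=80
  {A}: scan cost=300, card=300
  {C}: scan cost=120, card=120
  {BD}: card=1600; try (D,hash)→1280, (B,hash)→1280, (D,merge)→1360, (B,merge)→1360, (B,nl_idx)→2240, (D,nl)→6480 …(+1); best=1280 via (D,hash)
  {AD}: card=3000; try (D,hash)→1720, (A,merge)→3720, (A,nl_idx)→3800, (D,merge)→3940, (A,hash)→5560, (A,nl)→24080 …(+1); best=1720 via (D,hash)
  {AC}: card=1800; try (C,hash)→2280, (A,nl_idx)→3000, (A,merge)→4080, (C,merge)→4260, (A,hash)→5640, (A,nl)→36120 …(+1); best=2280 via (C,hash)
  {ABD}: card=60000; try (B,hash)→5840, (A,hash)→8280, (A,merge)→23480, (B,merge)→41360, (A,nl_idx)→75680, (B,nl_idx)→82720 …(+2); best=5840 via (B,hash)
  {ACD}: card=18000; try (D,hash)→5200, (C,hash)→6400, (D,merge)→24520, (C,merge)→41680, (D,nl)→146280, (C,nl)→361720; best=5200 via (D,hash)
  {ABCD}: card=360000; try (B,hash)→24320, (C,hash)→67520, (B,merge)→293840, (B,nl_idx)→491200, (C,merge)→1026800, (B,nl)→1445200 …(+1); best=24320 via (B,hash)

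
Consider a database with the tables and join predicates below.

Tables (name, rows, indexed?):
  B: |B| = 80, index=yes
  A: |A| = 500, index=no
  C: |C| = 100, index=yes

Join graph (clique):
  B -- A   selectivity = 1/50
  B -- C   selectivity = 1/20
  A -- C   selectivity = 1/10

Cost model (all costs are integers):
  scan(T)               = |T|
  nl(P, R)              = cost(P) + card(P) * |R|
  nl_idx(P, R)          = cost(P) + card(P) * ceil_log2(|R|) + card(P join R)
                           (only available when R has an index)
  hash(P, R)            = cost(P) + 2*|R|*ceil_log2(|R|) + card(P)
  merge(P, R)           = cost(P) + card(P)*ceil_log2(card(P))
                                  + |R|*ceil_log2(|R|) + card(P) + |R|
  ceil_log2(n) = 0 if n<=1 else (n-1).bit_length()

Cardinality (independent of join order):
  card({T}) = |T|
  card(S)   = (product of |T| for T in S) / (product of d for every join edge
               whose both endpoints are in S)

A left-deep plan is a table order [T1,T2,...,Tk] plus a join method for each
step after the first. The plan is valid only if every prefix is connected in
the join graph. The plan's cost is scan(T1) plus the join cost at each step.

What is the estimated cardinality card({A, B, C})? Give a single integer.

Tables in S: A(500), B(80), C(100)
Edges inside S: B-A(d=50), B-C(d=20), A-C(d=10)
numerator = 500 * 80 * 100 = 4000000
denominator = 50 * 20 * 10 = 10000
card(S) = 4000000 / 10000 = 400

400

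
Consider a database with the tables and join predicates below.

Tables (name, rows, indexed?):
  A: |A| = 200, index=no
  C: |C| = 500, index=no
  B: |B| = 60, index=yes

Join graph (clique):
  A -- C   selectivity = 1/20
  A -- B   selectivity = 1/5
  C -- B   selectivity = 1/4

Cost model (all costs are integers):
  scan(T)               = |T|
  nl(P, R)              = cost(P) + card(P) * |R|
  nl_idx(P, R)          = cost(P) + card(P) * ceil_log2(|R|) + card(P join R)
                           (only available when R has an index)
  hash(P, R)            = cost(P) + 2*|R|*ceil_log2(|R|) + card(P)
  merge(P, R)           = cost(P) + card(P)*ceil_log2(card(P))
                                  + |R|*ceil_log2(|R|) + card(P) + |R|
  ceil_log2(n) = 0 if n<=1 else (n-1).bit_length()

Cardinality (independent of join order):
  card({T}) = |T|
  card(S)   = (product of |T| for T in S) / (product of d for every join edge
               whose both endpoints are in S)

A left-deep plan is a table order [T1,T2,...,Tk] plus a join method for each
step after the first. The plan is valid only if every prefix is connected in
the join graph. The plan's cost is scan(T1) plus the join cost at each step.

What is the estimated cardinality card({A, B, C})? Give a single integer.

Tables in S: A(200), B(60), C(500)
Edges inside S: A-C(d=20), A-B(d=5), C-B(d=4)
numerator = 200 * 60 * 500 = 6000000
denominator = 20 * 5 * 4 = 400
card(S) = 6000000 / 400 = 15000

15000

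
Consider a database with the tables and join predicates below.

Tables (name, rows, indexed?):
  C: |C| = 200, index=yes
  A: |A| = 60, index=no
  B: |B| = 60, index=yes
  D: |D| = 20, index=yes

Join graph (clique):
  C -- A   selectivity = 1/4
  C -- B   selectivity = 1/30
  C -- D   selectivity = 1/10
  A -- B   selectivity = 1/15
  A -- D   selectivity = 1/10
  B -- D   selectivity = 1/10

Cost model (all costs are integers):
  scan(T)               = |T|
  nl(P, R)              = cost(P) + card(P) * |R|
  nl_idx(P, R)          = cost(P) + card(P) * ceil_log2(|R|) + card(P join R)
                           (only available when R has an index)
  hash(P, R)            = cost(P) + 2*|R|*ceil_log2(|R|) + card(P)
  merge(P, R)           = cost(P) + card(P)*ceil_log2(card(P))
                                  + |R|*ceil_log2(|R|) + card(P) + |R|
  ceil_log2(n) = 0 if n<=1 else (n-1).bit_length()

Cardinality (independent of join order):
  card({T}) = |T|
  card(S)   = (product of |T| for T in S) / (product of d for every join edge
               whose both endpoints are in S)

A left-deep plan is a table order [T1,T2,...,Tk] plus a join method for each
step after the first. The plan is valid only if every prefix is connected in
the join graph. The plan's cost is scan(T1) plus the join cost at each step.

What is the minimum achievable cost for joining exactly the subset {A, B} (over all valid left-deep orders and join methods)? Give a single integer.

660

Selinger DP over subsets of {A,B}:
  {A}: scan cost=60, card=60
  {B}: scan cost=60, card=60
  {AB}: card=240; try (B,nl_idx)→660, (B,hash)→840, (A,hash)→840, (B,merge)→900, (A,merge)→900, (B,nl)→3660 …(+1); best=660 via (B,nl_idx)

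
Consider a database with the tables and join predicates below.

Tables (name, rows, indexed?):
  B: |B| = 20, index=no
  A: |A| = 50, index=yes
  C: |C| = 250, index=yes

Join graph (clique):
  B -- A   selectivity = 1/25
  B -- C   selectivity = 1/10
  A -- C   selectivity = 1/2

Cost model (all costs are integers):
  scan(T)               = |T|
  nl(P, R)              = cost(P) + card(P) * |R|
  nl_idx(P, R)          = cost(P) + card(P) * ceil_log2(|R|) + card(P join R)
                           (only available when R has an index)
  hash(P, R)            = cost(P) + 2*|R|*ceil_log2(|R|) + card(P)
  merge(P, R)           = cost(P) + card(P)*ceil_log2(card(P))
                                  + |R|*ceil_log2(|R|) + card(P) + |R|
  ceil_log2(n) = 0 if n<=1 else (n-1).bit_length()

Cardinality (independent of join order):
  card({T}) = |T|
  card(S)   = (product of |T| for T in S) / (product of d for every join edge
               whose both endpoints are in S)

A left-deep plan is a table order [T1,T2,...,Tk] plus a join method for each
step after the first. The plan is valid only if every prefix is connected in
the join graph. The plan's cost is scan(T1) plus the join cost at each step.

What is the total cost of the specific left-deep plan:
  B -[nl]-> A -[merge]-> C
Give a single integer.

step 1: scan B: cost=20, card=20
step 2: join A via nl
    card(P join A) = 20*50/(25) = 40
    cost = 20 + 20*50 = 1020
step 3: join C via merge
    card(P join C) = 40*250/(10*2) = 500
    cost = 1020 + 40*6 + 250*8 + 40 + 250 = 3550

3550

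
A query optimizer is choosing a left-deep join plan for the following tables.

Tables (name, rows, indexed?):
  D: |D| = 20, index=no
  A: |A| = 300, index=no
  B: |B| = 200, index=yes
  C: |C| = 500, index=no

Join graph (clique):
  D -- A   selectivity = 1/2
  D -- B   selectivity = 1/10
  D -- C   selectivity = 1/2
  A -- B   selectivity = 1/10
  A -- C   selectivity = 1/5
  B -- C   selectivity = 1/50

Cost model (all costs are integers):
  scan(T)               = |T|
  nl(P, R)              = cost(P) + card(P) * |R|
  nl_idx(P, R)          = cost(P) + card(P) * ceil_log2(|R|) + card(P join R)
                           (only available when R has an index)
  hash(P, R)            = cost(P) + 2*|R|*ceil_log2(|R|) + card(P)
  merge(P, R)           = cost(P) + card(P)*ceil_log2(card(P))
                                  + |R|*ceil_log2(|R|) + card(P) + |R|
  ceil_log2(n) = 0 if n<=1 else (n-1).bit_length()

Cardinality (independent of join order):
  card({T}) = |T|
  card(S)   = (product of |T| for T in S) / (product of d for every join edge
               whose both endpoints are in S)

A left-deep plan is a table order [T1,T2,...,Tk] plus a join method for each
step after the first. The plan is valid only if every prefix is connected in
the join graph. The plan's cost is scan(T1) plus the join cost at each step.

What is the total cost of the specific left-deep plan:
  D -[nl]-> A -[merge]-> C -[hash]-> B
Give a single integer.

203220

step 1: scan D: cost=20, card=20
step 2: join A via nl
    card(P join A) = 20*300/(2) = 3000
    cost = 20 + 20*300 = 6020
step 3: join C via merge
    card(P join C) = 3000*500/(2*5) = 150000
    cost = 6020 + 3000*12 + 500*9 + 3000 + 500 = 50020
step 4: join B via hash
    card(P join B) = 150000*200/(10*10*50) = 6000
    cost = 50020 + 2*200*8 + 150000 = 203220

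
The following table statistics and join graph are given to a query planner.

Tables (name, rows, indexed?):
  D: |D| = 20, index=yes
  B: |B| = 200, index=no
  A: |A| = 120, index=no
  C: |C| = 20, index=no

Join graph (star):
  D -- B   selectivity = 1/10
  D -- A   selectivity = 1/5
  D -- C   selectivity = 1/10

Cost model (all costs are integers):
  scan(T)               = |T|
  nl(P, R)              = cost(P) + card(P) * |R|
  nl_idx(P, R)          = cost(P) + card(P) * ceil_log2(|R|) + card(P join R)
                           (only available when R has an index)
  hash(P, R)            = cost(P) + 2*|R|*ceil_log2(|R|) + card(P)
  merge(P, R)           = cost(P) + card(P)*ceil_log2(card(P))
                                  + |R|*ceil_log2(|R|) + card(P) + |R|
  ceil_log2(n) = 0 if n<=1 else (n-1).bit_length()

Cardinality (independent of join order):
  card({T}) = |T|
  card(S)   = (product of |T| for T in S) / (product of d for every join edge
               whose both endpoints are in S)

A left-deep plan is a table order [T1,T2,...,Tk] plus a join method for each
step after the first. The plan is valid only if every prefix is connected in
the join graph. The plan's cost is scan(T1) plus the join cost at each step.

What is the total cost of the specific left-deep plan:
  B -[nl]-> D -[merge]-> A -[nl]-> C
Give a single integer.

step 1: scan B: cost=200, card=200
step 2: join D via nl
    card(P join D) = 200*20/(10) = 400
    cost = 200 + 200*20 = 4200
step 3: join A via merge
    card(P join A) = 400*120/(5) = 9600
    cost = 4200 + 400*9 + 120*7 + 400 + 120 = 9160
step 4: join C via nl
    card(P join C) = 9600*20/(10) = 19200
    cost = 9160 + 9600*20 = 201160

201160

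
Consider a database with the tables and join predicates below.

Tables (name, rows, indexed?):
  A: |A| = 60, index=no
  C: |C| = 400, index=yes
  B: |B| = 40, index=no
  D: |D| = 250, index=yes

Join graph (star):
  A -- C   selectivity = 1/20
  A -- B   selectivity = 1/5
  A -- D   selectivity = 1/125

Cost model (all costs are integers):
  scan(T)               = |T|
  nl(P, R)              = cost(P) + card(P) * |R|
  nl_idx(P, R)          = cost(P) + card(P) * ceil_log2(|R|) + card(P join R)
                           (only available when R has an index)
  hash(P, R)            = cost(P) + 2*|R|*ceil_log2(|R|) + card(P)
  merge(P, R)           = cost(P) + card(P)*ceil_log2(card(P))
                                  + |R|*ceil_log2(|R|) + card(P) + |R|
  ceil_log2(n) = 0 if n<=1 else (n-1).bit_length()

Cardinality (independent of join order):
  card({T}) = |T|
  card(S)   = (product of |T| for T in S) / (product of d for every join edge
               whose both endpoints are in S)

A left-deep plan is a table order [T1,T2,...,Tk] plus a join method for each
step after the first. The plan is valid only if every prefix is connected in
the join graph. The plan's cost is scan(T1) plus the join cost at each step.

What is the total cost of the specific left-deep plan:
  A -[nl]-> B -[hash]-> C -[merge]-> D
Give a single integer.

step 1: scan A: cost=60, card=60
step 2: join B via nl
    card(P join B) = 60*40/(5) = 480
    cost = 60 + 60*40 = 2460
step 3: join C via hash
    card(P join C) = 480*400/(20) = 9600
    cost = 2460 + 2*400*9 + 480 = 10140
step 4: join D via merge
    card(P join D) = 9600*250/(125) = 19200
    cost = 10140 + 9600*14 + 250*8 + 9600 + 250 = 156390

156390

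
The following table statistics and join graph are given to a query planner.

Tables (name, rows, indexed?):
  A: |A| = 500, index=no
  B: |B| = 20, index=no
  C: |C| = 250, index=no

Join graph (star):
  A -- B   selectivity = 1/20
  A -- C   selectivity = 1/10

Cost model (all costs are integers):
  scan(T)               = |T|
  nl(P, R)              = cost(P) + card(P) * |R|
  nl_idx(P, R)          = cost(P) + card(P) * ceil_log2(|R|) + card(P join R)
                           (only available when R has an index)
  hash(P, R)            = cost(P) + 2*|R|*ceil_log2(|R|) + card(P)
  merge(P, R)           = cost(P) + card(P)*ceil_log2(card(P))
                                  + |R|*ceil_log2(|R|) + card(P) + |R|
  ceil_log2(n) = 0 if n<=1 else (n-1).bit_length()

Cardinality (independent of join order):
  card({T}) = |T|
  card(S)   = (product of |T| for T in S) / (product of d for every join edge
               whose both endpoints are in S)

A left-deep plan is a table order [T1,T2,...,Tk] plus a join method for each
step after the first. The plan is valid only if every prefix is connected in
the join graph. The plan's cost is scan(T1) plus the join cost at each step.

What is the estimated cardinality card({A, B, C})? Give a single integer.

12500

Tables in S: A(500), B(20), C(250)
Edges inside S: A-B(d=20), A-C(d=10)
numerator = 500 * 20 * 250 = 2500000
denominator = 20 * 10 = 200
card(S) = 2500000 / 200 = 12500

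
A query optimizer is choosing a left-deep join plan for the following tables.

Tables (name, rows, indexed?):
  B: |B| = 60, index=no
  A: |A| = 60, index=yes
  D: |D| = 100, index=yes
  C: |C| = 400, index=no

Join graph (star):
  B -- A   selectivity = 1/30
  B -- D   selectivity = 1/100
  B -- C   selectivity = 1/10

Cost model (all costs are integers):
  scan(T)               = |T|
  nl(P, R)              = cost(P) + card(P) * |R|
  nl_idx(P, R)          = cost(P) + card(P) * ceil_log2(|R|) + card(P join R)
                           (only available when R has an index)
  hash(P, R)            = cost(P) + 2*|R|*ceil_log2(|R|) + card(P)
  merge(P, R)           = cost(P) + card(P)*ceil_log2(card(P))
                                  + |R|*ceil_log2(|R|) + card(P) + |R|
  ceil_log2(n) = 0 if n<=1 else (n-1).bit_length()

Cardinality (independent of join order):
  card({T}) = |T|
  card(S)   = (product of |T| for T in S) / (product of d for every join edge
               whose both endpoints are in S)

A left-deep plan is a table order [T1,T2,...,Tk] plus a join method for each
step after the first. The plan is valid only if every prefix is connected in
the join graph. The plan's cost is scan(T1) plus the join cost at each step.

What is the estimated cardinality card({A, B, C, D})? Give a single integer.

Tables in S: A(60), B(60), C(400), D(100)
Edges inside S: B-A(d=30), B-D(d=100), B-C(d=10)
numerator = 60 * 60 * 400 * 100 = 144000000
denominator = 30 * 100 * 10 = 30000
card(S) = 144000000 / 30000 = 4800

4800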